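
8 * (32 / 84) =64 / 21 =3.05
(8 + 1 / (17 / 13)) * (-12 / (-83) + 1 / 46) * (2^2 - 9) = -473075 / 64906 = -7.29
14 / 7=2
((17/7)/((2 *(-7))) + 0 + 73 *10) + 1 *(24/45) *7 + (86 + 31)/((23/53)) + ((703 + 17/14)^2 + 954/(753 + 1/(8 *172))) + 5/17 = 591870329944701239/1191071730660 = 496922.49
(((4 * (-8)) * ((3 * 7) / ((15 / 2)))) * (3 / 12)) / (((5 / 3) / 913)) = -306768 / 25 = -12270.72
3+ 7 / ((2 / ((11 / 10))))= 137 / 20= 6.85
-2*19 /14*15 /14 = -2.91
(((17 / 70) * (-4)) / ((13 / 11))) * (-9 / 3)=1122 / 455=2.47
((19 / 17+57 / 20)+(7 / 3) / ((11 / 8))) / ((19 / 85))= 63557 / 2508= 25.34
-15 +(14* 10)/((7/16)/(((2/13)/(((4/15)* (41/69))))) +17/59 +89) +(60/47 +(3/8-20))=-523983647291/16483527544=-31.79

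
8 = 8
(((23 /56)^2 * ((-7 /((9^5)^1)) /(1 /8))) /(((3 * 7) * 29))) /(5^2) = -529 /50345177400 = -0.00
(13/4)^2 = 169/16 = 10.56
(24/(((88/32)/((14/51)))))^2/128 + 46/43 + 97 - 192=-141172367/1503667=-93.89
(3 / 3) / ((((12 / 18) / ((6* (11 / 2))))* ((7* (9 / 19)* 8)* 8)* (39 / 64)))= 209 / 546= 0.38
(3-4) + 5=4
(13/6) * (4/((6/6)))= 26/3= 8.67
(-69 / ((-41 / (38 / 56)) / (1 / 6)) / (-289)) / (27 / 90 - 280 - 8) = 2185 / 954508044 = 0.00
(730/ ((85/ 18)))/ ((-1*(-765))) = 292/ 1445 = 0.20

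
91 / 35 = 2.60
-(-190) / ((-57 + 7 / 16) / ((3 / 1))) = -1824 / 181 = -10.08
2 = 2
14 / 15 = 0.93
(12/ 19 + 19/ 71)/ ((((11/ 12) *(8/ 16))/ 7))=203784/ 14839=13.73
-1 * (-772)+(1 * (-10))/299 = 230818/299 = 771.97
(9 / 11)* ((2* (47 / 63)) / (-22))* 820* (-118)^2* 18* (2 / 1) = -19318714560 / 847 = -22808399.72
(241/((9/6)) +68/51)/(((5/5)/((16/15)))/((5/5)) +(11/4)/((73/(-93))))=-63.14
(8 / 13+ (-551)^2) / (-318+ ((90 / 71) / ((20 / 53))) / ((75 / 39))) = -4670404850 / 4865029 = -960.00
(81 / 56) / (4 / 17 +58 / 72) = 12393 / 8918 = 1.39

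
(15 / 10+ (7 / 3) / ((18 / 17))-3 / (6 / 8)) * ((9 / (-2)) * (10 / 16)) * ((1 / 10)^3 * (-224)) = -0.19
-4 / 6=-0.67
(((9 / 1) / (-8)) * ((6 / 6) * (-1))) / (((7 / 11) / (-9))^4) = 864536409 / 19208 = 45009.18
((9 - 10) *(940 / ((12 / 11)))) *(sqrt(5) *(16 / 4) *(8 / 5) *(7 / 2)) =-57904 *sqrt(5) / 3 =-43159.09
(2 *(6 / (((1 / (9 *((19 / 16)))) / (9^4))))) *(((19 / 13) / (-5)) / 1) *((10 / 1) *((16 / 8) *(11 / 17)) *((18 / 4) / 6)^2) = -6331056633 / 3536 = -1790457.19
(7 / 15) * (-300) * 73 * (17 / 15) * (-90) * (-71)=-74013240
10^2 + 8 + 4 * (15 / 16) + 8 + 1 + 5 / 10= 485 / 4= 121.25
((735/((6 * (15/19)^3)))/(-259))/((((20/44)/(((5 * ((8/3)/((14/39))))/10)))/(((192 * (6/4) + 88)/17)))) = -368794712/2122875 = -173.72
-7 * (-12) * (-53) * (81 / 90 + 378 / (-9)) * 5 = 914886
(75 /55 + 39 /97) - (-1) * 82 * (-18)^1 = -1474.23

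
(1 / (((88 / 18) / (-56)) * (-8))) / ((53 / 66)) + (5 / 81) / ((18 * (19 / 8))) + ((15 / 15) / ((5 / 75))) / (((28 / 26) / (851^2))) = 51834726523399 / 5138721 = 10087087.14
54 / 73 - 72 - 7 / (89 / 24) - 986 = -1059.15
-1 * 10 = -10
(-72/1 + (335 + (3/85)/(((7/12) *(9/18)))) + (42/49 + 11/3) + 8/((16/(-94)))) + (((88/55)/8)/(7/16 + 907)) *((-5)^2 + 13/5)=28592401601/129582075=220.65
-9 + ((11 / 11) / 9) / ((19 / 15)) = -508 / 57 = -8.91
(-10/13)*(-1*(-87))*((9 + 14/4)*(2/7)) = -21750/91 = -239.01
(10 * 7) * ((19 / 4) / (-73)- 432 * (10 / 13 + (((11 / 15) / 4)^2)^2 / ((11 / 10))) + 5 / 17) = -112656230911 / 4839900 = -23276.56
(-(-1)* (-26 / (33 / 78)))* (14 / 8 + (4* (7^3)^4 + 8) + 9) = -37426840604179 / 11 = -3402440054925.36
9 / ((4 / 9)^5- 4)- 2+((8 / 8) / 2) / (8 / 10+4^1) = -11727455 / 2822064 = -4.16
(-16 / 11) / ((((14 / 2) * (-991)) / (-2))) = -0.00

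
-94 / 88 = -47 / 44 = -1.07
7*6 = 42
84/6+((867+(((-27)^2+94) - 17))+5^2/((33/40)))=56671/33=1717.30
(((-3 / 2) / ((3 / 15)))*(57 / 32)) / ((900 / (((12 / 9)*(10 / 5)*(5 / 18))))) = -19 / 1728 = -0.01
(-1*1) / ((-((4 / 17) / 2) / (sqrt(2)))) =17*sqrt(2) / 2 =12.02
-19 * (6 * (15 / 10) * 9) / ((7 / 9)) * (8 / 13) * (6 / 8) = -83106 / 91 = -913.25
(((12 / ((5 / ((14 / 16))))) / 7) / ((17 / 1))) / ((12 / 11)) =11 / 680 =0.02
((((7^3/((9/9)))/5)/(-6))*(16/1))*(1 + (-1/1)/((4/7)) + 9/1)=-7546/5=-1509.20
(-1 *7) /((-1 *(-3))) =-7 /3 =-2.33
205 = 205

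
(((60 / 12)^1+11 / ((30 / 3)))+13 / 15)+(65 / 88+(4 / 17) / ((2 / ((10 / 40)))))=173567 / 22440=7.73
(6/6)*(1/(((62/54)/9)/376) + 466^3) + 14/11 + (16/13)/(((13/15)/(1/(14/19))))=40823434213174/403403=101197646.55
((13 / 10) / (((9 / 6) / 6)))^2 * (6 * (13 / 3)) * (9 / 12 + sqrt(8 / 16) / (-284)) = 13182 / 25 - 2197 * sqrt(2) / 1775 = 525.53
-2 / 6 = -1 / 3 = -0.33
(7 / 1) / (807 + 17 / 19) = 133 / 15350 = 0.01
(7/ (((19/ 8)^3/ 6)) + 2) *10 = 352220/ 6859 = 51.35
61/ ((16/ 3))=183/ 16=11.44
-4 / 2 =-2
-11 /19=-0.58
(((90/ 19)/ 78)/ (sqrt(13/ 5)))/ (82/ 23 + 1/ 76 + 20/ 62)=0.01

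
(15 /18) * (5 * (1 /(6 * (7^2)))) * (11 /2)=275 /3528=0.08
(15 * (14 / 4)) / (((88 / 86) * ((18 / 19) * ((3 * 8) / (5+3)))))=28595 / 1584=18.05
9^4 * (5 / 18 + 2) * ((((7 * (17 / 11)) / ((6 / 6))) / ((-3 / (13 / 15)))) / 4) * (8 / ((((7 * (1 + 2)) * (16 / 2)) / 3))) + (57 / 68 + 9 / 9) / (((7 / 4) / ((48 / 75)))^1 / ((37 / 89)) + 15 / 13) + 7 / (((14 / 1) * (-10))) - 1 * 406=-738378177349 / 356040520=-2073.86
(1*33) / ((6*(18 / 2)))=11 / 18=0.61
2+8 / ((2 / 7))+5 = 35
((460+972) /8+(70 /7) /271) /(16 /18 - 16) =-436671 /36856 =-11.85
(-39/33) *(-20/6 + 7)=-13/3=-4.33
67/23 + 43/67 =5478/1541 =3.55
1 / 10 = 0.10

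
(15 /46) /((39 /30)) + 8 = 2467 /299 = 8.25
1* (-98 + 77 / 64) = -6195 / 64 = -96.80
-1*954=-954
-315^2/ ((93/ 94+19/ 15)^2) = -197269222500/ 10118761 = -19495.39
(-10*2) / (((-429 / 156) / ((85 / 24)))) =850 / 33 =25.76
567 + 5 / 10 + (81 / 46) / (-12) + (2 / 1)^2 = 105129 / 184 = 571.35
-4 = -4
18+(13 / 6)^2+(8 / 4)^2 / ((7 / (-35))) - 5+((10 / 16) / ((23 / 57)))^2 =28513 / 304704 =0.09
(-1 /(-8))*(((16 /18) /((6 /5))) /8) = 5 /432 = 0.01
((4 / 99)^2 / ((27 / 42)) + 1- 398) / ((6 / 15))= -175093745 / 176418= -992.49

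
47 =47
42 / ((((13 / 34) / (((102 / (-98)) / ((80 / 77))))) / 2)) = -28611 / 130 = -220.08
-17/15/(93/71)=-1207/1395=-0.87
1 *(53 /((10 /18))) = 477 /5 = 95.40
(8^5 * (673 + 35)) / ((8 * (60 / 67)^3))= 4542724352 / 1125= 4037977.20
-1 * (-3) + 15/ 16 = 3.94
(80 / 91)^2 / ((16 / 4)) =1600 / 8281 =0.19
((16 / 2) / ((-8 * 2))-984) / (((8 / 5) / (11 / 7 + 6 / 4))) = -423335 / 224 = -1889.89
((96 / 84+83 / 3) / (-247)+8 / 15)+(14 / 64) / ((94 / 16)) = 2213261 / 4875780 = 0.45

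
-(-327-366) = 693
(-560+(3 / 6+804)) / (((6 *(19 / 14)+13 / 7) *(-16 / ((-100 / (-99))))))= -815 / 528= -1.54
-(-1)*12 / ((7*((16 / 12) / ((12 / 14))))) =54 / 49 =1.10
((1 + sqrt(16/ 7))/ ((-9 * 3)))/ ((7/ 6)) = -8 * sqrt(7)/ 441- 2/ 63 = -0.08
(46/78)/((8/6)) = 23/52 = 0.44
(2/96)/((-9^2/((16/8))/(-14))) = 7/972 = 0.01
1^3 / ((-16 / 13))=-13 / 16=-0.81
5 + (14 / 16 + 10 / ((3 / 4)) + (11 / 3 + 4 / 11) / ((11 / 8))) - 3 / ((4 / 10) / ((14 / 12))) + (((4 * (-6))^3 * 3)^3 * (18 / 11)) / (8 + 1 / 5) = -564924124400968759 / 39688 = -14234129318710.16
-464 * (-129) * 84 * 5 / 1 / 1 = 25139520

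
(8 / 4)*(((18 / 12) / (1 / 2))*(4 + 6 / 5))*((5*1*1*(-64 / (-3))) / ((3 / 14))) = 46592 / 3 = 15530.67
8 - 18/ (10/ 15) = -19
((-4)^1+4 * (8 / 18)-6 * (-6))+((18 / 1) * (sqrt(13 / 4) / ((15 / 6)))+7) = 18 * sqrt(13) / 5+367 / 9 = 53.76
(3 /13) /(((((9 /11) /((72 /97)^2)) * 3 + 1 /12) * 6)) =0.01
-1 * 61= -61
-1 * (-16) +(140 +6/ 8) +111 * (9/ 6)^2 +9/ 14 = 2850/ 7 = 407.14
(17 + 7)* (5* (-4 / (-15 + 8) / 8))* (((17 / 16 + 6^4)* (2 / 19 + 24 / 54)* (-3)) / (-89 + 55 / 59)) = 287740345 / 1382136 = 208.19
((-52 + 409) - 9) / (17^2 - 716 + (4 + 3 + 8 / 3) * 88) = 1044 / 1271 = 0.82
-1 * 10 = -10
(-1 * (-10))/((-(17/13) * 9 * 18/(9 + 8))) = -0.80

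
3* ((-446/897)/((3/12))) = -1784/299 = -5.97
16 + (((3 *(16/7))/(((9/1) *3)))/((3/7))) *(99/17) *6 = 624/17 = 36.71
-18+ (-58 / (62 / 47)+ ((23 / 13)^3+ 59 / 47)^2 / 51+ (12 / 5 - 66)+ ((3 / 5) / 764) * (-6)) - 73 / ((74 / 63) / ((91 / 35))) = -56835958007020468412 / 198550753968790145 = -286.25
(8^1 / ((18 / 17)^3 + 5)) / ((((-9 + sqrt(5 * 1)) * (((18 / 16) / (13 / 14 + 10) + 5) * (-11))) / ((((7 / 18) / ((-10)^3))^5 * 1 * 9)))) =-1403737447 / 6428268435996000000000000000-1403737447 * sqrt(5) / 57854415923964000000000000000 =-0.00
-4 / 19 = -0.21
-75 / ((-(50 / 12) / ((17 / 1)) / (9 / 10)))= 1377 / 5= 275.40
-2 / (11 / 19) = -3.45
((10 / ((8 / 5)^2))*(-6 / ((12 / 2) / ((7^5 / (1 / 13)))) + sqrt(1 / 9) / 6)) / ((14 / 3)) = -491604625 / 2688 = -182888.63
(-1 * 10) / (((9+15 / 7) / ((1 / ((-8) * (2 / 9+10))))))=105 / 9568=0.01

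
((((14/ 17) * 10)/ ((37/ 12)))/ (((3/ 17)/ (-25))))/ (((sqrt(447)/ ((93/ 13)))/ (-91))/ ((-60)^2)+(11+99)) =-2819463292800000000/ 819658257263994487 - 10936800000 * sqrt(447)/ 819658257263994487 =-3.44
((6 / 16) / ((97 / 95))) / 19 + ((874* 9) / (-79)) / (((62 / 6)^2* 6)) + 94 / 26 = 2664693661 / 765870872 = 3.48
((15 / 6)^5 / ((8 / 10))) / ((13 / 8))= 15625 / 208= 75.12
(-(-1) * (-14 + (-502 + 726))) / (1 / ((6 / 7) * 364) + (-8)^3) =-65520 / 159743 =-0.41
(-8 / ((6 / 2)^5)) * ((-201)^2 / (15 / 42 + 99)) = -502768 / 37557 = -13.39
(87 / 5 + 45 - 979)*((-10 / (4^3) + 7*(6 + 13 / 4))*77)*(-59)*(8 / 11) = 3912374193 / 20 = 195618709.65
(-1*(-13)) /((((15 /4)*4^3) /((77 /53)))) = 1001 /12720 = 0.08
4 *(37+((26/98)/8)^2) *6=17057211/19208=888.03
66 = 66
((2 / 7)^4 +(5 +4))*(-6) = -129750 / 2401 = -54.04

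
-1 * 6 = -6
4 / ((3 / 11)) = 14.67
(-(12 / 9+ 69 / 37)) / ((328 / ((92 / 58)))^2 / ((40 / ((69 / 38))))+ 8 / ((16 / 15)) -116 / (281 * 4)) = -435929350 / 265580448261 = -0.00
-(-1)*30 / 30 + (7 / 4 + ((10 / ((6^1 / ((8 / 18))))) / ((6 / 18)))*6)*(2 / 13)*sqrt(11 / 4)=1 + 181*sqrt(11) / 156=4.85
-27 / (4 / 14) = -189 / 2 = -94.50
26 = 26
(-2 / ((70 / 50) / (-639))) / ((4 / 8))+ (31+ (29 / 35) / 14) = 909819 / 490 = 1856.77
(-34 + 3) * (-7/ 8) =217/ 8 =27.12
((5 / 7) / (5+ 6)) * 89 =445 / 77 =5.78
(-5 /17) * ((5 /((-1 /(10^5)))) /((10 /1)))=250000 /17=14705.88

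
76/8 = 19/2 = 9.50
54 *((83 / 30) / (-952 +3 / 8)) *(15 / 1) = -17928 / 7613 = -2.35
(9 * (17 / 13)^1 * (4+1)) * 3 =2295 / 13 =176.54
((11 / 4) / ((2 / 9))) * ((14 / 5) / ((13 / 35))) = 93.29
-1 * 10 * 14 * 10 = -1400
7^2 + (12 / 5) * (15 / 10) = 263 / 5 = 52.60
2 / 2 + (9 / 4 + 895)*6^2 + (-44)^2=34238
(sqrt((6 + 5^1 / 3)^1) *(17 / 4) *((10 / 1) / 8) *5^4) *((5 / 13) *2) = 265625 *sqrt(69) / 312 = 7071.95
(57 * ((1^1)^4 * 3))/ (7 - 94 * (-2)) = 57/ 65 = 0.88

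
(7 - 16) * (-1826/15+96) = 1158/5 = 231.60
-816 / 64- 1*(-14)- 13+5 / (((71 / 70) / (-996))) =-1397737 / 284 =-4921.61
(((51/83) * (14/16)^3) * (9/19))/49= 3213/807424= 0.00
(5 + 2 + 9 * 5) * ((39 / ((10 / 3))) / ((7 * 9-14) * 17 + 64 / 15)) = 9126 / 12559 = 0.73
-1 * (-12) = 12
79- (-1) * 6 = 85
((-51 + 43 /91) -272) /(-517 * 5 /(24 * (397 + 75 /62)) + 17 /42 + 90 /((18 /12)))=-414069800 /77202073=-5.36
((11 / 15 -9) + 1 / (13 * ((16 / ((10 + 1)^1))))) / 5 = -25627 / 15600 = -1.64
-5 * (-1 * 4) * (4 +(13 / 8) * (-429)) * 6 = -83175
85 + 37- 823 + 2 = -699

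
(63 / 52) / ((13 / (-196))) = -3087 / 169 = -18.27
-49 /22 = -2.23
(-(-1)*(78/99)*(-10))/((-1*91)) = 20/231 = 0.09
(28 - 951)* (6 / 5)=-5538 / 5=-1107.60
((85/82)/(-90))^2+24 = 52286113/2178576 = 24.00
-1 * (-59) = 59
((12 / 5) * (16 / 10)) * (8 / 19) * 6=4608 / 475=9.70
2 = 2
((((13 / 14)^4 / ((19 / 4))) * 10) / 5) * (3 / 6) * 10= 142805 / 91238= 1.57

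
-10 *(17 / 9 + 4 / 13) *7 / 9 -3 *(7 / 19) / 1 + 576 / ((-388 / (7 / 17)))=-620276083 / 32991543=-18.80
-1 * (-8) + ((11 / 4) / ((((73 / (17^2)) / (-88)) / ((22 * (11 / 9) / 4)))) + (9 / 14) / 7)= -414141401 / 64386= -6432.17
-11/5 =-2.20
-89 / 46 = -1.93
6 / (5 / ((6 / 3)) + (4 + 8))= 12 / 29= 0.41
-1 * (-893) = 893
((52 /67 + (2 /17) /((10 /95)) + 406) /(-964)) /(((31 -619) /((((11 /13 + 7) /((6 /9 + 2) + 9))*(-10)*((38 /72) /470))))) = -8827229 /1624308110880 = -0.00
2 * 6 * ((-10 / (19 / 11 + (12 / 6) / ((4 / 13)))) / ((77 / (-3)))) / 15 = 48 / 1267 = 0.04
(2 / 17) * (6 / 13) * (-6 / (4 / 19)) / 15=-114 / 1105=-0.10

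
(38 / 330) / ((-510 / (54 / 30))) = -19 / 46750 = -0.00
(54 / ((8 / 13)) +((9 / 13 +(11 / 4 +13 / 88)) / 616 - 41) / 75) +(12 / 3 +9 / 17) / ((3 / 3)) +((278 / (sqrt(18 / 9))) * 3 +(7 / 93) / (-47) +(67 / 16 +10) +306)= 539247330530567 / 1309111003200 +417 * sqrt(2)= 1001.65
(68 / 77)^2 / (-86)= -2312 / 254947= -0.01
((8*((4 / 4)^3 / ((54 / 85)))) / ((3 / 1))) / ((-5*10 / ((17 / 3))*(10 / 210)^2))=-28322 / 135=-209.79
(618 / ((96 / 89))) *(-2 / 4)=-9167 / 32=-286.47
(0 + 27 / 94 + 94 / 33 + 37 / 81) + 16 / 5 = 2844499 / 418770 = 6.79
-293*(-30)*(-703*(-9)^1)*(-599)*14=-466381771380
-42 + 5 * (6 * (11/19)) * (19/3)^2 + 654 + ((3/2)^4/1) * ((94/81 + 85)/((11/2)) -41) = 623257/528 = 1180.41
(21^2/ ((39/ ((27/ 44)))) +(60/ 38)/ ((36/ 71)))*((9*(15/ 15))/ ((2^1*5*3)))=327763/ 108680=3.02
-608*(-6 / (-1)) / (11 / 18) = -65664 / 11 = -5969.45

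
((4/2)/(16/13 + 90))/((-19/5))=-65/11267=-0.01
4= 4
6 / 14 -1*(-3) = 24 / 7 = 3.43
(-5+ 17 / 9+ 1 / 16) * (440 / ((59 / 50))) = -603625 / 531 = -1136.77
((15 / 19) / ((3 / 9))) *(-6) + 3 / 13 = -3453 / 247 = -13.98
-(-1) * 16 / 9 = 16 / 9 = 1.78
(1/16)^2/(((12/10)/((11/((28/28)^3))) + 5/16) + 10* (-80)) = -55/11258064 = -0.00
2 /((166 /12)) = 12 /83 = 0.14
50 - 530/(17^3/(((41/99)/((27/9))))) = 72936320/1459161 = 49.99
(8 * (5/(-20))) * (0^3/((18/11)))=0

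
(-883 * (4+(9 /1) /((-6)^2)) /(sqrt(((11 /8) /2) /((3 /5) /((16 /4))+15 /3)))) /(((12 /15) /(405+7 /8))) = -5210977.66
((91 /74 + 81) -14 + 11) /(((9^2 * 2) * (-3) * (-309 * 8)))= 5863 /88903008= 0.00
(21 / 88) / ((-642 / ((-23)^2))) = -3703 / 18832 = -0.20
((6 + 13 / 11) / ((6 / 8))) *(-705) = -74260 / 11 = -6750.91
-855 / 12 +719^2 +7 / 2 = 2067573 / 4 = 516893.25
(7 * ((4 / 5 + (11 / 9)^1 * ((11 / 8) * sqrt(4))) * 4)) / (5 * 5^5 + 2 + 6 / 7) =36701 / 4922775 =0.01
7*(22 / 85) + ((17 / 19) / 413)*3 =1.82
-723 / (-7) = 723 / 7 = 103.29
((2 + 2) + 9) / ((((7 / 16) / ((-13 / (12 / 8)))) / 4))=-21632 / 21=-1030.10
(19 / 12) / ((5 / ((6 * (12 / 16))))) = 57 / 40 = 1.42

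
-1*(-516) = 516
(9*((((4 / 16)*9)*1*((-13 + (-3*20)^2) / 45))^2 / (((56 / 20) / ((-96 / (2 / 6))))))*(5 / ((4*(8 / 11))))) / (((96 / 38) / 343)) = -3557696394483 / 512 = -6948625770.47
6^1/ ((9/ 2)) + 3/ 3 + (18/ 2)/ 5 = 4.13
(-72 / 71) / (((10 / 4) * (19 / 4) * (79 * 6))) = -96 / 532855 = -0.00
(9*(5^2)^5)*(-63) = -5537109375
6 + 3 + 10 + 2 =21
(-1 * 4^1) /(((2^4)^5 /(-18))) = 0.00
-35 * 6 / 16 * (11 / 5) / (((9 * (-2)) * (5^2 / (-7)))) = -539 / 1200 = -0.45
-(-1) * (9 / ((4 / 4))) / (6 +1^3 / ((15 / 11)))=1.34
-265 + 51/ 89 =-23534/ 89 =-264.43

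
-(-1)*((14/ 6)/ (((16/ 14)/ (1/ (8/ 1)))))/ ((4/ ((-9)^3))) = -11907/ 256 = -46.51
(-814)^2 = 662596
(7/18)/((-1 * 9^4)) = -7/118098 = -0.00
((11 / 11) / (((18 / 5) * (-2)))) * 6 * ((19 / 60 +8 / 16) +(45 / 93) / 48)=-0.69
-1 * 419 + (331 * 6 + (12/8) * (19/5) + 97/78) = 306919/195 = 1573.94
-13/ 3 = -4.33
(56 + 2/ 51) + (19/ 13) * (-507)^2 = 19162895/ 51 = 375743.04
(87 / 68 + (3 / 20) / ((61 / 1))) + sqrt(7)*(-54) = 13293 / 10370 - 54*sqrt(7) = -141.59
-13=-13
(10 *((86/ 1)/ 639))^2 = 739600/ 408321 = 1.81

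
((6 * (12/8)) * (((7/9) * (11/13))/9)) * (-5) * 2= -770/117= -6.58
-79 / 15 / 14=-79 / 210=-0.38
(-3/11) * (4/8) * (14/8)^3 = -1029/1408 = -0.73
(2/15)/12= 0.01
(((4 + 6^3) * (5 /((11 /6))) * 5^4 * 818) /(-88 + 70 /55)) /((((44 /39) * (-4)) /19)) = 1578484375 /106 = 14891362.03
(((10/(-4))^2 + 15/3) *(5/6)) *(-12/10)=-45/4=-11.25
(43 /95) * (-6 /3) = -86 /95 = -0.91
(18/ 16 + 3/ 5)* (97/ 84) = 2231/ 1120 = 1.99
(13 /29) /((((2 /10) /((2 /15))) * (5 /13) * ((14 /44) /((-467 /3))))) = -3472612 /9135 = -380.14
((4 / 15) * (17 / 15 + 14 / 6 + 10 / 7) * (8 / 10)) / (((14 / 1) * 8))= 514 / 55125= 0.01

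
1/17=0.06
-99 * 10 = -990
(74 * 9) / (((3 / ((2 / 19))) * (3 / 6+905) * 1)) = 888 / 34409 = 0.03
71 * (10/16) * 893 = 317015/8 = 39626.88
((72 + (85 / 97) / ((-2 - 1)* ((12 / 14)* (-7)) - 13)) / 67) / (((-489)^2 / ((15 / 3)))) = 35005 / 1554047379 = 0.00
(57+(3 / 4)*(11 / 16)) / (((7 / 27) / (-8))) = -99387 / 56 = -1774.77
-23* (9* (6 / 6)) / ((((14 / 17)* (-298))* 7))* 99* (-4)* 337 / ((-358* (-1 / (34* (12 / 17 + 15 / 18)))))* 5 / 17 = -1807106895 / 2613758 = -691.38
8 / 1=8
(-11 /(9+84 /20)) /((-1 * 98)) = 5 /588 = 0.01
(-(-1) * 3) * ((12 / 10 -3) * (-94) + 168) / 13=5058 / 65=77.82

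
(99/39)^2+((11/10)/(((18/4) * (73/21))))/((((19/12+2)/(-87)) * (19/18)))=243231813/50396645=4.83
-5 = -5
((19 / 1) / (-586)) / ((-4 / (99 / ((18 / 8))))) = 209 / 586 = 0.36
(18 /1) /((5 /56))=1008 /5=201.60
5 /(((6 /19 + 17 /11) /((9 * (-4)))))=-37620 /389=-96.71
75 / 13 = 5.77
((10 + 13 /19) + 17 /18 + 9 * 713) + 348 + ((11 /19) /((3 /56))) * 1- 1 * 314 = 2213915 /342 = 6473.44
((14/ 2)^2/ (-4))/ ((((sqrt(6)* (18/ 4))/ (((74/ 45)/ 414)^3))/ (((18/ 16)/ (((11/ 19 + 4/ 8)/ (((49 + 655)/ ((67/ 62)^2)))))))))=-7976105847248* sqrt(6)/ 446275756176638625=-0.00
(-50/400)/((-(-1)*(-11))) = 1/88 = 0.01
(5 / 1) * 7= 35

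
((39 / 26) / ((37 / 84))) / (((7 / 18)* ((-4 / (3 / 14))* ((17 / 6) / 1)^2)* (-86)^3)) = 2187 / 23804713828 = 0.00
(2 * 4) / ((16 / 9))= 9 / 2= 4.50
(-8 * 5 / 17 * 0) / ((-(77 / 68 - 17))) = 0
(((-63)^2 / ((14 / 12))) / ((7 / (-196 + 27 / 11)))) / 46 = -517347 / 253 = -2044.85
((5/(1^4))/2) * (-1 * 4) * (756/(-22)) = 3780/11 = 343.64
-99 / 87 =-33 / 29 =-1.14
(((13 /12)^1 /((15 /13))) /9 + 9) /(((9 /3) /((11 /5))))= 6.68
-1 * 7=-7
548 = 548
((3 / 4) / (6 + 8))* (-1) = -3 / 56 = -0.05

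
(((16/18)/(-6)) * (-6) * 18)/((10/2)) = 16/5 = 3.20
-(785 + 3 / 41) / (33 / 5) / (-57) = 160940 / 77121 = 2.09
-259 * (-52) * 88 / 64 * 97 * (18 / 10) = 32333301 / 10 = 3233330.10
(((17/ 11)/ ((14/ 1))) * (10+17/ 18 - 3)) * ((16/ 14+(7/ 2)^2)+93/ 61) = 625651/ 47824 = 13.08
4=4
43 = 43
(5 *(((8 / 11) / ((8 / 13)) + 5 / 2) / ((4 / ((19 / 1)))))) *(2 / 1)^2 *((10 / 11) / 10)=7695 / 242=31.80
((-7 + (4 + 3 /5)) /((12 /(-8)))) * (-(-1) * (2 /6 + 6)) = 152 /15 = 10.13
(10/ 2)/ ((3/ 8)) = 40/ 3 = 13.33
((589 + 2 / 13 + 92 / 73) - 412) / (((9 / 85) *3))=14391775 / 25623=561.67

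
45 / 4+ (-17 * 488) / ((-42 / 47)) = 9294.87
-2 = -2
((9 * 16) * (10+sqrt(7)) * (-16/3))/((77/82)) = -10342.58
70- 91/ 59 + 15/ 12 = 16451/ 236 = 69.71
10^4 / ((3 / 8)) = 80000 / 3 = 26666.67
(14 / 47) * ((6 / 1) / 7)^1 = 12 / 47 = 0.26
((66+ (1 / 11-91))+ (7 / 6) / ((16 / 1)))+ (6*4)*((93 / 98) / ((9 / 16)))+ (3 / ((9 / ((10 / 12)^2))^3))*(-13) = 95547651763 / 6110862912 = 15.64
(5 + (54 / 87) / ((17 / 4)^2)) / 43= 42193 / 360383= 0.12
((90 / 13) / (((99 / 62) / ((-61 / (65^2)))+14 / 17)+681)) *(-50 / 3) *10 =-964410000 / 477444331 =-2.02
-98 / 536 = -49 / 268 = -0.18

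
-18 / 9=-2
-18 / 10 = -9 / 5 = -1.80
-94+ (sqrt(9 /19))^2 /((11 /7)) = -19583 /209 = -93.70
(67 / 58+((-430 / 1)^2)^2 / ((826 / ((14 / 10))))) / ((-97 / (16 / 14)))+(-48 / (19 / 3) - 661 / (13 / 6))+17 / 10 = -1960002073555549 / 2869569430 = -683030.02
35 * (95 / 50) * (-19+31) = 798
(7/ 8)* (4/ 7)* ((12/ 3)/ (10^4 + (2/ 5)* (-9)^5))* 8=-40/ 34049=-0.00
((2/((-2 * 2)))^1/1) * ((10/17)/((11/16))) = -80/187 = -0.43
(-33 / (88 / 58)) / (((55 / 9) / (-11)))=783 / 20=39.15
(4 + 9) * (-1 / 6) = -13 / 6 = -2.17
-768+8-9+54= -715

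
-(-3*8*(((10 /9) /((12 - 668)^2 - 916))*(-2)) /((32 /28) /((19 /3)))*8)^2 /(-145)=1132096 /5414490112545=0.00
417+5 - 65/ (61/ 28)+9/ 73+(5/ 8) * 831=32477055/ 35624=911.66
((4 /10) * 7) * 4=56 /5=11.20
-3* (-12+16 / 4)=24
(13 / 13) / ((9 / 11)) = 11 / 9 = 1.22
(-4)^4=256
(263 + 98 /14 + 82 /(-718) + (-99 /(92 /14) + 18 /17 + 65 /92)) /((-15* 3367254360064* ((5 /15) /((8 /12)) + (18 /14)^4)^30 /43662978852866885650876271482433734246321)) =-649644743057260123602776775418862067563548385568273369216572295667255195718324774076549889341483525537526792946974501590738371924253660966394756823 /5666331501871786643765631865682916593667712157921214539419691926179091688308689224367827617209426117606518505570598970889980618743040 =-114649971121996.63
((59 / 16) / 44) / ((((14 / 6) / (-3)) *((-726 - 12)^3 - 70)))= 531 / 1980796501376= 0.00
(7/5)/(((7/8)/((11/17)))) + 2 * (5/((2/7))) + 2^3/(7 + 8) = 1865/51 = 36.57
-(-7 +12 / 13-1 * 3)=118 / 13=9.08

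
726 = 726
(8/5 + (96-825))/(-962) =3637/4810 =0.76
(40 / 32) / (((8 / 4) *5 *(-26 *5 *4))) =-1 / 4160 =-0.00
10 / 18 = 5 / 9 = 0.56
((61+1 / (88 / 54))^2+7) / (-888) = -7363073 / 1719168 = -4.28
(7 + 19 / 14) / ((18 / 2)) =13 / 14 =0.93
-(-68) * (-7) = -476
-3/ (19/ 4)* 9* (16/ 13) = -1728/ 247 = -7.00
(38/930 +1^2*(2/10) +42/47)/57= 24794/1245735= 0.02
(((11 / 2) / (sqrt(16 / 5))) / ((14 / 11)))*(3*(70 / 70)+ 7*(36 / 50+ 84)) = 1803021*sqrt(5) / 2800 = 1439.88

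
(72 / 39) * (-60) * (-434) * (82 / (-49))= -7320960 / 91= -80450.11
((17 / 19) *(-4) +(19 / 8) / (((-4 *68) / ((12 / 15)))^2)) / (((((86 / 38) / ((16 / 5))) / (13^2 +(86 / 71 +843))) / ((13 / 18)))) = -9801774392761 / 2646951000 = -3703.04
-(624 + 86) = -710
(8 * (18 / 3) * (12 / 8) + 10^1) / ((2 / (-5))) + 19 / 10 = -203.10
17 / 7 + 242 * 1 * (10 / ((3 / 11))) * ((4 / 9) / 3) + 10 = 752407 / 567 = 1327.00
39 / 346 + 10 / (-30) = -229 / 1038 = -0.22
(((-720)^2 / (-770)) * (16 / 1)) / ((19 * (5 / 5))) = -829440 / 1463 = -566.94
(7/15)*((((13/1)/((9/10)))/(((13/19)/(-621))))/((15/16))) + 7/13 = -1272439/195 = -6525.33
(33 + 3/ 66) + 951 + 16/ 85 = 1840517/ 1870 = 984.23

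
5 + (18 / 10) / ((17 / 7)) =488 / 85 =5.74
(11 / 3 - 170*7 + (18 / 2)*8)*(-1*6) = 6686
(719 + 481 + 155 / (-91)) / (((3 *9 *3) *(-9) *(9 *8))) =-109045 / 4776408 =-0.02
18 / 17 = 1.06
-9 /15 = -3 /5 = -0.60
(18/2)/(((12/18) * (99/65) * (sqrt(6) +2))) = -195/22 +195 * sqrt(6)/44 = 1.99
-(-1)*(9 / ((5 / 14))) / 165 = 42 / 275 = 0.15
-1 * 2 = -2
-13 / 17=-0.76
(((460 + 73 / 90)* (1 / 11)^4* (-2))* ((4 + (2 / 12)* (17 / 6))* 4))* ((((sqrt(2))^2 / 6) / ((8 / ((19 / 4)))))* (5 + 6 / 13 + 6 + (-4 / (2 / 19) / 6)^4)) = -108231969445747 / 299705955120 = -361.13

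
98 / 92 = 49 / 46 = 1.07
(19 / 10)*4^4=2432 / 5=486.40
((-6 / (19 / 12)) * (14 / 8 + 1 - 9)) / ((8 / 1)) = 225 / 76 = 2.96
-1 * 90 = -90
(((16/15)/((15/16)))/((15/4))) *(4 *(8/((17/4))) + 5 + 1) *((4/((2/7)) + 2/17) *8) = 6029312/13005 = 463.61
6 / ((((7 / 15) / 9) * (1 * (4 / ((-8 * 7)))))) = -1620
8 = 8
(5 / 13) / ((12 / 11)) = 55 / 156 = 0.35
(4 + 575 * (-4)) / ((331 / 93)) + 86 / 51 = -10861462 / 16881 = -643.41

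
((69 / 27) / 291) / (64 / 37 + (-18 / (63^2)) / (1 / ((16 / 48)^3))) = 375291 / 73911478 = 0.01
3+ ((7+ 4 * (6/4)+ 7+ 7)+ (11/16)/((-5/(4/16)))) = 9589/320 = 29.97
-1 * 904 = -904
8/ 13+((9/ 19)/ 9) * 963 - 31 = 5014/ 247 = 20.30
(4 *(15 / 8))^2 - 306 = -249.75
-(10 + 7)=-17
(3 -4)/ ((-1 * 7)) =1/ 7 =0.14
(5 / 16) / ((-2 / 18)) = -45 / 16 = -2.81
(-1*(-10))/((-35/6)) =-1.71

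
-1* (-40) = 40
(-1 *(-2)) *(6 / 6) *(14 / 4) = 7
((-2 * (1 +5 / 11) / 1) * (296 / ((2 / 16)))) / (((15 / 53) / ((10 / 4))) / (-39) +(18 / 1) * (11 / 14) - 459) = 45683456 / 2950145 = 15.49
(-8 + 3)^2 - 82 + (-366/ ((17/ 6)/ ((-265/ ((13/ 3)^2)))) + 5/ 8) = 1766.62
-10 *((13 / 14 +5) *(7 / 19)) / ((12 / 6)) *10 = -2075 / 19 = -109.21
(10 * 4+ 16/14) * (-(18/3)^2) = -10368/7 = -1481.14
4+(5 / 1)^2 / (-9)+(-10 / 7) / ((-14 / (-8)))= 179 / 441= 0.41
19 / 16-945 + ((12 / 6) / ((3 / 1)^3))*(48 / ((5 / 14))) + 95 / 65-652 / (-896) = -122085739 / 131040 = -931.67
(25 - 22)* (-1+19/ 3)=16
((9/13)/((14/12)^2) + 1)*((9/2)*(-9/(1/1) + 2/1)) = -8649/182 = -47.52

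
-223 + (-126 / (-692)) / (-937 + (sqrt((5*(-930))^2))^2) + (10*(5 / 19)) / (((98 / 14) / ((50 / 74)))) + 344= 234941139417339 / 1937594746682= 121.25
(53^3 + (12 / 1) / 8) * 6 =893271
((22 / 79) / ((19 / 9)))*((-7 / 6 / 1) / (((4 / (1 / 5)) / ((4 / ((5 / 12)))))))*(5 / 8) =-0.05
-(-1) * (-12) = -12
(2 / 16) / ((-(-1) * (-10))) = -1 / 80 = -0.01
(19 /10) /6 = 19 /60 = 0.32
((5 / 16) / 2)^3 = 125 / 32768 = 0.00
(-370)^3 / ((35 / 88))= -891492800 / 7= -127356114.29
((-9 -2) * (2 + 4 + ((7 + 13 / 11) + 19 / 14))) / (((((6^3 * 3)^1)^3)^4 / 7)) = -2393 / 10963016458669217402386333556539392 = -0.00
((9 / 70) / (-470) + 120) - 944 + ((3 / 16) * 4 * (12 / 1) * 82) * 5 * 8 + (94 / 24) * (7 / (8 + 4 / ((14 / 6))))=192615013939 / 6711600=28698.82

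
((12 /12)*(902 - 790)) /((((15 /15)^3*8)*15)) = 14 /15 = 0.93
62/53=1.17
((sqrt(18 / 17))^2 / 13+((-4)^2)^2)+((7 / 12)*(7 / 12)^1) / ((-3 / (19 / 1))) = 24242857 / 95472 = 253.93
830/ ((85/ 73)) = 12118/ 17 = 712.82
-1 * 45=-45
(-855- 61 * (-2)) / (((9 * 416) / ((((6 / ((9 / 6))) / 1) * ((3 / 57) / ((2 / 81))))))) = -1.67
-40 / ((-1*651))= 40 / 651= 0.06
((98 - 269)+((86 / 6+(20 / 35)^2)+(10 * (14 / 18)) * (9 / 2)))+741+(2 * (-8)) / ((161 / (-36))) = 2107166 / 3381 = 623.24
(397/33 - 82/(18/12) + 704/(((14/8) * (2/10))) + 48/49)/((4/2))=1061707/1078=984.89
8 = 8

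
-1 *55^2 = -3025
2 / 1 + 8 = 10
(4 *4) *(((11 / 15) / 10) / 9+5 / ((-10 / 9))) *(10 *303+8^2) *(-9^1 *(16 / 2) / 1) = 1200769024 / 75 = 16010253.65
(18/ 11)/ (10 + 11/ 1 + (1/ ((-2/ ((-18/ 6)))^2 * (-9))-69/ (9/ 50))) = -216/ 47861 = -0.00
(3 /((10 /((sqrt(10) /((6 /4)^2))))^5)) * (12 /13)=512 * sqrt(10) /10661625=0.00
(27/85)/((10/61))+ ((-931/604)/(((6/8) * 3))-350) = -402855577/1155150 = -348.75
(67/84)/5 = 67/420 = 0.16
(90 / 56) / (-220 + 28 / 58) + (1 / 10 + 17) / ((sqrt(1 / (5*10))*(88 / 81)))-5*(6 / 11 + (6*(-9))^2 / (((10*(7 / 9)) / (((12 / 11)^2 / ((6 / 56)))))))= -149713756299 / 7189336 + 13851*sqrt(2) / 176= -20713.12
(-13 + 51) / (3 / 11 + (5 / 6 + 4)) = 7.44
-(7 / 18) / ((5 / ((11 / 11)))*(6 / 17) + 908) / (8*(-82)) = 119 / 182622528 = 0.00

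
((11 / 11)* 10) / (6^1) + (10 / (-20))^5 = 157 / 96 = 1.64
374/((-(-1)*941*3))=0.13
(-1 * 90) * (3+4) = -630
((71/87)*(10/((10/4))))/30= 142/1305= 0.11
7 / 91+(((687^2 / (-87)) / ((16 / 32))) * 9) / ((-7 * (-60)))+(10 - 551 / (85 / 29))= -184121501 / 448630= -410.41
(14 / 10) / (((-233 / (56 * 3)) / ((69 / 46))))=-1764 / 1165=-1.51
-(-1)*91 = 91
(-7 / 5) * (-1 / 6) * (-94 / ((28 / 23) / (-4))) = 1081 / 15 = 72.07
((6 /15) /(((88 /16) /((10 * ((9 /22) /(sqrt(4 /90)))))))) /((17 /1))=54 * sqrt(10) /2057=0.08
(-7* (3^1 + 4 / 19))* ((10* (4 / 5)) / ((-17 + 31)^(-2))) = -669536 / 19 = -35238.74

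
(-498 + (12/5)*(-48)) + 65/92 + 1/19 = -612.44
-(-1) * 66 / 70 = 33 / 35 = 0.94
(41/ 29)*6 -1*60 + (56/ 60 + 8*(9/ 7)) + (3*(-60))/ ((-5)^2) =-144632/ 3045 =-47.50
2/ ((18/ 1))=1/ 9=0.11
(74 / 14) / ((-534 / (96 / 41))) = -592 / 25543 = -0.02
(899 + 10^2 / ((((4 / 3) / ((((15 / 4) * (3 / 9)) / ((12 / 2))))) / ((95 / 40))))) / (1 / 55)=3295105 / 64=51486.02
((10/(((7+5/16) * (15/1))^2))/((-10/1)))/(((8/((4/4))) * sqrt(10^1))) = -16 * sqrt(10)/15400125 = -0.00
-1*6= -6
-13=-13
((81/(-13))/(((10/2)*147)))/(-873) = 3/308945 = 0.00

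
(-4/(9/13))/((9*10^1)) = -26/405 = -0.06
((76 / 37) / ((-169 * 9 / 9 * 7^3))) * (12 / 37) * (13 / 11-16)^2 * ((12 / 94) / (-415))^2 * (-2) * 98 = 3489253632 / 74553059790384175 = 0.00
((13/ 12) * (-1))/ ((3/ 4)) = -13/ 9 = -1.44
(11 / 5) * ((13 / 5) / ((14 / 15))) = 429 / 70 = 6.13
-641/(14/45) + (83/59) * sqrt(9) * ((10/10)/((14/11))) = -849558/413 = -2057.04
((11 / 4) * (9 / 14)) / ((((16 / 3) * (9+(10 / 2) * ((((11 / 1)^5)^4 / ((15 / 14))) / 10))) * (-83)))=-4455 / 350217501362012359359859456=-0.00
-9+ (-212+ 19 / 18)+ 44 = -3167 / 18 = -175.94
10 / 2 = 5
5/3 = 1.67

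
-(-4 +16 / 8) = 2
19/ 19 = 1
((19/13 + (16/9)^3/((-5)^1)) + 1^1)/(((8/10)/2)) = 31696/9477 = 3.34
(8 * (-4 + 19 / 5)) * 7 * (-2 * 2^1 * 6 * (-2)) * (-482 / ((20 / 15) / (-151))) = -146728512 / 5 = -29345702.40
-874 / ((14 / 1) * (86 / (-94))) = 20539 / 301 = 68.24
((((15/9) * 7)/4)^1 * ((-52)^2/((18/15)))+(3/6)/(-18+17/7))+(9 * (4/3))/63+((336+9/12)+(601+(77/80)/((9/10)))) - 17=45744597/6104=7494.20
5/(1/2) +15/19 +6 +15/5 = 376/19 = 19.79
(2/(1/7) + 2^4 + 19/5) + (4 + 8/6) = 587/15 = 39.13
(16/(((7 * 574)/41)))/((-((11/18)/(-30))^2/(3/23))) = -51.32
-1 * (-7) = 7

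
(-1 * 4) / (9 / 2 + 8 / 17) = -136 / 169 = -0.80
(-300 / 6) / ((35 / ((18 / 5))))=-36 / 7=-5.14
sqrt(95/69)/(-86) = -0.01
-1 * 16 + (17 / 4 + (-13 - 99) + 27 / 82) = -20241 / 164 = -123.42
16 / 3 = 5.33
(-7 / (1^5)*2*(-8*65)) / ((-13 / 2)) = -1120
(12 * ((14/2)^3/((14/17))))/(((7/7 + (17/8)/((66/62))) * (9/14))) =293216/113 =2594.83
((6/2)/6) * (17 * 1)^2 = 144.50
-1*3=-3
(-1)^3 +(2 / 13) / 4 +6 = 131 / 26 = 5.04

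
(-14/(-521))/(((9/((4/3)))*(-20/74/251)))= -3.70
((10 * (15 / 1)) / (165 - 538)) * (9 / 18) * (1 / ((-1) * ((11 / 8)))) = 600 / 4103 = 0.15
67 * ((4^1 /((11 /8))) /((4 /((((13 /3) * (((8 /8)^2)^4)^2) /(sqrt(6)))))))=3484 * sqrt(6) /99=86.20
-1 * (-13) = 13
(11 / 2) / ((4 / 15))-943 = -7379 / 8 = -922.38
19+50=69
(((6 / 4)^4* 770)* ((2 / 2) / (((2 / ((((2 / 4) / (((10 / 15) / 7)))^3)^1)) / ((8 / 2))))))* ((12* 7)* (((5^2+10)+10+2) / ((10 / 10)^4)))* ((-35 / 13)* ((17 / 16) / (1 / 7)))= -1187232539013675 / 13312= -89185136644.66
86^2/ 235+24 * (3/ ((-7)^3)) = 2519908/ 80605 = 31.26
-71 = -71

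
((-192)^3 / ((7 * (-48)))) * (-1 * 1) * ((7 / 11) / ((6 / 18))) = -442368 / 11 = -40215.27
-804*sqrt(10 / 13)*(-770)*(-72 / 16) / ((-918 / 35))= 1805650*sqrt(130) / 221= 93156.46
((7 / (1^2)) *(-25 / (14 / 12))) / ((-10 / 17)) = 255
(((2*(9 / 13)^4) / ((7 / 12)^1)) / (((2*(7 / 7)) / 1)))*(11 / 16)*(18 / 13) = 1948617 / 5198102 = 0.37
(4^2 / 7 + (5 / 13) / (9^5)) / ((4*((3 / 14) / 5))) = 61411135 / 4605822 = 13.33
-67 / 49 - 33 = -1684 / 49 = -34.37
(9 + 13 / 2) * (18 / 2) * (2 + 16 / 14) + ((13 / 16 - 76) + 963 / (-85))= 3350199 / 9520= 351.91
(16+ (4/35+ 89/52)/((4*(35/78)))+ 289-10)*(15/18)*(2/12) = 41.11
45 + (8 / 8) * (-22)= 23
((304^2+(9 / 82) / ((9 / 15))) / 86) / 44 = 7578127 / 310288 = 24.42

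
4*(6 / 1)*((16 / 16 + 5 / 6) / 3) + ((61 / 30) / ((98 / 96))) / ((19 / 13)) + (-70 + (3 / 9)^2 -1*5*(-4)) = -1418539 / 41895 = -33.86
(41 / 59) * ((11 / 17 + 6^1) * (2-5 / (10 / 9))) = -23165 / 2006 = -11.55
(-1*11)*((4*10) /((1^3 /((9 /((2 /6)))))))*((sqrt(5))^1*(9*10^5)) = -10692000000*sqrt(5) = -23908038815.43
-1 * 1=-1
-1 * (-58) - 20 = 38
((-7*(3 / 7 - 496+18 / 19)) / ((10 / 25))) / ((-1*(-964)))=328925 / 36632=8.98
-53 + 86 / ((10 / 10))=33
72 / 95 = 0.76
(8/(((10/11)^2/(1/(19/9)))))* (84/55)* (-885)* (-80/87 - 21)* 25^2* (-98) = -4584724729200/551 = -8320734535.75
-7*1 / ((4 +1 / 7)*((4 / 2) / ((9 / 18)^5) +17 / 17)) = -49 / 1885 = -0.03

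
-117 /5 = -23.40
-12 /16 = -3 /4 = -0.75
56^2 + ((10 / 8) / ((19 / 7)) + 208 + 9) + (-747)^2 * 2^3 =339524335 / 76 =4467425.46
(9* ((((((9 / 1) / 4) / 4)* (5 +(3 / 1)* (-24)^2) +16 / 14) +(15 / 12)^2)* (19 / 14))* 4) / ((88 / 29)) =271460619 / 17248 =15738.67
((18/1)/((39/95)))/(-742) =-285/4823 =-0.06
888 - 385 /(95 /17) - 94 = 13777 /19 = 725.11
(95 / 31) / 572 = 95 / 17732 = 0.01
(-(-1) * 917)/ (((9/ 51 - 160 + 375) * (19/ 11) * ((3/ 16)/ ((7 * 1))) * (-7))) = -1371832/ 104253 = -13.16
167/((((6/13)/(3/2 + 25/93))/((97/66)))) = 940.63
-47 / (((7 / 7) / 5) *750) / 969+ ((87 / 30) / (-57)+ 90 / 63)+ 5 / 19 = 834578 / 508725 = 1.64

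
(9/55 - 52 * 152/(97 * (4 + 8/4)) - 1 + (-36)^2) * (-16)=-328187744/16005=-20505.33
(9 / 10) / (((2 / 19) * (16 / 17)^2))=49419 / 5120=9.65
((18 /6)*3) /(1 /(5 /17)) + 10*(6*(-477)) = -486495 /17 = -28617.35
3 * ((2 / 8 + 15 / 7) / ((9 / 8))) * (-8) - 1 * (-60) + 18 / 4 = 565 / 42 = 13.45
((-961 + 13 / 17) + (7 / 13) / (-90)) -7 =-19238429 / 19890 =-967.24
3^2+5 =14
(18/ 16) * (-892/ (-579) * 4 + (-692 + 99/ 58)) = -769.65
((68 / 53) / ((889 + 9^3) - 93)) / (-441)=-68 / 35643825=-0.00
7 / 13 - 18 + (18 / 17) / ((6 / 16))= -3235 / 221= -14.64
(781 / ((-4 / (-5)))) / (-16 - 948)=-3905 / 3856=-1.01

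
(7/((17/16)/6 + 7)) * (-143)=-7392/53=-139.47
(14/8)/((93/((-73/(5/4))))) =-511/465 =-1.10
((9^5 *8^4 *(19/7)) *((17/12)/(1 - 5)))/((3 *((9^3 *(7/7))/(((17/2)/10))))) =-3162816/35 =-90366.17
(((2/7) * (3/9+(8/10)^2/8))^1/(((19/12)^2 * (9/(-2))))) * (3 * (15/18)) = -992/37905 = -0.03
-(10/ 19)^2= -100/ 361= -0.28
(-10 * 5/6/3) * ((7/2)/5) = -35/18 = -1.94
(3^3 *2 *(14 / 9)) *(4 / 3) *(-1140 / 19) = -6720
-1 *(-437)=437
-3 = -3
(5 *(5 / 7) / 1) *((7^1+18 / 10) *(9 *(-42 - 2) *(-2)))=174240 / 7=24891.43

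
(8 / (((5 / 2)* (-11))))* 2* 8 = -256 / 55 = -4.65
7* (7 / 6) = 49 / 6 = 8.17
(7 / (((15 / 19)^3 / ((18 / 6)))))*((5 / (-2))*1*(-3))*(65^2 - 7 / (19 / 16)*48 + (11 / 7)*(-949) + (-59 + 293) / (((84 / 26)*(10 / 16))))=308081732 / 375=821551.29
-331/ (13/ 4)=-1324/ 13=-101.85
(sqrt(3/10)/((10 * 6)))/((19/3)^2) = 3 * sqrt(30)/72200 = 0.00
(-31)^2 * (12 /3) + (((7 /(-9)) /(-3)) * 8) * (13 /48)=622819 /162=3844.56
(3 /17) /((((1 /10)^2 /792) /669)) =158954400 /17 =9350258.82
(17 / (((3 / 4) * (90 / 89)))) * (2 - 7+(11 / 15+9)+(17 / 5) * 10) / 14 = 125579 / 2025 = 62.01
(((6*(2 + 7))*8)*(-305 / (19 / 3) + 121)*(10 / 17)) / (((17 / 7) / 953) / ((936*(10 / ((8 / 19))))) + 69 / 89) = 4153236346022400 / 173951620811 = 23875.81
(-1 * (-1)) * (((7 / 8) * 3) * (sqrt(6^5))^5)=5714053632 * sqrt(6)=13996515761.30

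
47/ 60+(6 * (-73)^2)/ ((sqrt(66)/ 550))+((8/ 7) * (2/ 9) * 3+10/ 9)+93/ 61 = 321347/ 76860+266450 * sqrt(66) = 2164654.21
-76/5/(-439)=76/2195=0.03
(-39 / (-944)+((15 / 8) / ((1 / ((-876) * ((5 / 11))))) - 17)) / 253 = -7928699 / 2627152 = -3.02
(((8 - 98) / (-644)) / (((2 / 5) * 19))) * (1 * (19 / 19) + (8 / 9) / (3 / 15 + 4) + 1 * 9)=24125 / 128478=0.19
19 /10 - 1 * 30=-28.10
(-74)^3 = -405224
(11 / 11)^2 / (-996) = -1 / 996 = -0.00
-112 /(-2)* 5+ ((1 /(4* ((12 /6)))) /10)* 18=11209 /40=280.22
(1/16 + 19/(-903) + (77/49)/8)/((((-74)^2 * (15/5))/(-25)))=-12275/33907392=-0.00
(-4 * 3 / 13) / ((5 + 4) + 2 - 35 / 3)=18 / 13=1.38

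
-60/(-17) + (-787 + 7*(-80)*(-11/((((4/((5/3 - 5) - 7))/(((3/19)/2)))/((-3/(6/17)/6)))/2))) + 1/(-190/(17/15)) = 134501311/48450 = 2776.08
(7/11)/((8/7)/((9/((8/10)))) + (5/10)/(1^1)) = 4410/4169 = 1.06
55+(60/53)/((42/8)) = 20485/371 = 55.22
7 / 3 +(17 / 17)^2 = 10 / 3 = 3.33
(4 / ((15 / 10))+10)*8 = 304 / 3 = 101.33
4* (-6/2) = -12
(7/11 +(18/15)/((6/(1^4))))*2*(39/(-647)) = -3588/35585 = -0.10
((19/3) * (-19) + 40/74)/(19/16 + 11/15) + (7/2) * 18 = 10831/17057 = 0.63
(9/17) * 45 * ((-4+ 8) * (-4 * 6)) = -38880/17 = -2287.06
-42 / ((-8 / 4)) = 21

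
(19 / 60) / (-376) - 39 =-879859 / 22560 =-39.00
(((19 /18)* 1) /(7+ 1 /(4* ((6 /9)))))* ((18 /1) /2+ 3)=304 /177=1.72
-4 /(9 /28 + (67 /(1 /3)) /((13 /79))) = -1456 /444729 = -0.00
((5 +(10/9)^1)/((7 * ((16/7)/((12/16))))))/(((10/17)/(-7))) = -1309/384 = -3.41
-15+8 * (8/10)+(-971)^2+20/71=334705602/355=942832.68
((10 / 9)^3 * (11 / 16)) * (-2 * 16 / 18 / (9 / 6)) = -22000 / 19683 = -1.12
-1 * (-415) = 415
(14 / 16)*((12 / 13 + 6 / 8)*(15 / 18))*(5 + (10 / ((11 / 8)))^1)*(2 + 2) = 59.89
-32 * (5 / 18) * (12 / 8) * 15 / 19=-200 / 19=-10.53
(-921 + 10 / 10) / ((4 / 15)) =-3450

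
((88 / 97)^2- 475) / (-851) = 4461531 / 8007059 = 0.56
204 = 204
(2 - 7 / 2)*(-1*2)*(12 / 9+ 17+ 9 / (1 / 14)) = 433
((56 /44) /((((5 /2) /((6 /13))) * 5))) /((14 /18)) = 216 /3575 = 0.06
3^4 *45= 3645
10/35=2/7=0.29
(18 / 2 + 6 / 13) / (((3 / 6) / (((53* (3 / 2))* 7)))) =136899 / 13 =10530.69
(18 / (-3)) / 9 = -2 / 3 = -0.67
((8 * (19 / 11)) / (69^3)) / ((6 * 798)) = 2 / 227656737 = 0.00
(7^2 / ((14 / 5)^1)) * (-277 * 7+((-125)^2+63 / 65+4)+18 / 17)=105907837 / 442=239610.49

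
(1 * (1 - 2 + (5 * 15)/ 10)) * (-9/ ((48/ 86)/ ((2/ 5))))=-1677/ 40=-41.92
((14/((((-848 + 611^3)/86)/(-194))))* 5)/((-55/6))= 66736/119480053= 0.00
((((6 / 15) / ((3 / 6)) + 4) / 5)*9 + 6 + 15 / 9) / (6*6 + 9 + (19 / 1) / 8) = 9784 / 28425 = 0.34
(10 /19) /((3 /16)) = 160 /57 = 2.81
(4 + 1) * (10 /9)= 5.56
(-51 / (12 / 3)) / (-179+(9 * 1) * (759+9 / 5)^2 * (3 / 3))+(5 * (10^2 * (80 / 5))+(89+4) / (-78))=54167301672747 / 6771921988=7998.81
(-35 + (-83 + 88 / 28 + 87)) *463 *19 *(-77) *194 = 3660695610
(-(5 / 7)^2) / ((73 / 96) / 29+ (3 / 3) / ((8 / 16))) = -0.25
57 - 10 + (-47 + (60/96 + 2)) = 21/8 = 2.62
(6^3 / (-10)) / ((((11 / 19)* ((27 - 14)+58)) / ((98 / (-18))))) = 11172 / 3905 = 2.86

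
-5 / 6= -0.83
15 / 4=3.75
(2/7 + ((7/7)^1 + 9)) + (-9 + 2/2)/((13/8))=488/91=5.36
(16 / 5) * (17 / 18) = 136 / 45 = 3.02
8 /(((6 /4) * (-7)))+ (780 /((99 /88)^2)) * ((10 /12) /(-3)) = -292496 /1701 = -171.96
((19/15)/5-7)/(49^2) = -506/180075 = -0.00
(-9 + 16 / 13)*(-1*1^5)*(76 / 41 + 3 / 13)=112211 / 6929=16.19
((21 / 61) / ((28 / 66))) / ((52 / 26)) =99 / 244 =0.41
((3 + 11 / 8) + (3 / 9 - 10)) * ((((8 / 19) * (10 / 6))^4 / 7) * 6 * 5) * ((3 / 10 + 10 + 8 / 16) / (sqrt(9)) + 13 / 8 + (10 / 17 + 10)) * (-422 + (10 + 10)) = 14639564320000 / 418721373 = 34962.54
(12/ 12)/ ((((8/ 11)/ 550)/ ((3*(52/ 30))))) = 7865/ 2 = 3932.50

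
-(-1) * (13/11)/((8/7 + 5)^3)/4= 4459/3498308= 0.00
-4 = -4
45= 45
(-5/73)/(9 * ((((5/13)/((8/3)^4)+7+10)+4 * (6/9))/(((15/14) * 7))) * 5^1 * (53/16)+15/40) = -425984/2434267271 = -0.00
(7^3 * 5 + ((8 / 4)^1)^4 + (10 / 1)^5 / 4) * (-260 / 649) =-6950060 / 649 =-10708.88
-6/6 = -1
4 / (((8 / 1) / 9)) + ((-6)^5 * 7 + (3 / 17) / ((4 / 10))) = -925260 / 17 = -54427.06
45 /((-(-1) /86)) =3870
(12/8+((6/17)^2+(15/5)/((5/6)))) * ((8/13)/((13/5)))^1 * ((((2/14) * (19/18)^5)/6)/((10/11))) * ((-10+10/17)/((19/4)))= -4122835156/49028207553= -0.08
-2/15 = -0.13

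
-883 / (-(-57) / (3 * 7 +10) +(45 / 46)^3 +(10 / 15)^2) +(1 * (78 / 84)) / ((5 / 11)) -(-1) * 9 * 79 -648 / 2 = 114.76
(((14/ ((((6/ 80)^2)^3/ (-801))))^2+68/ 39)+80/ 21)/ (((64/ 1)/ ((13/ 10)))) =592566890266624000000828873/ 7348320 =80639777563664075598.34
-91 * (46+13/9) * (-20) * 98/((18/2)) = 940243.46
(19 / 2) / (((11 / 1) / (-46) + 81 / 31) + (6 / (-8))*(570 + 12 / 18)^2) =-40641 / 1044871381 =-0.00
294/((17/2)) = 588/17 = 34.59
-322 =-322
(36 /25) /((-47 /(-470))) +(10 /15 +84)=1486 /15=99.07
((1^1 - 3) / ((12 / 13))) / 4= -13 / 24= -0.54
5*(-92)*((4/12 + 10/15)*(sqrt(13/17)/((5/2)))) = -184*sqrt(221)/17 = -160.90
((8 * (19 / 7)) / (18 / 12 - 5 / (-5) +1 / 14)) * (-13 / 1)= -988 / 9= -109.78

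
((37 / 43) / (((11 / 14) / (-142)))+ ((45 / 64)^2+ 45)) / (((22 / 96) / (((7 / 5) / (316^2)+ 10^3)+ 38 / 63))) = -6708417797996762471 / 13965524643840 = -480355.59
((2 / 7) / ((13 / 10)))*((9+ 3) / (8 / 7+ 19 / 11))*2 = 5280 / 2873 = 1.84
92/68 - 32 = -521/17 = -30.65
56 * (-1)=-56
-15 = -15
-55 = -55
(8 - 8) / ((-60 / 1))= 0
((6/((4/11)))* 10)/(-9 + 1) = -165/8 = -20.62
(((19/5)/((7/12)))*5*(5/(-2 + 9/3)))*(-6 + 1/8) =-956.79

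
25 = 25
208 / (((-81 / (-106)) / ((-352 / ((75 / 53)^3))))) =-1155418913792 / 34171875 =-33811.98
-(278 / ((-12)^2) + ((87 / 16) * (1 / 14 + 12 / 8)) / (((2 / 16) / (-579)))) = 39576.86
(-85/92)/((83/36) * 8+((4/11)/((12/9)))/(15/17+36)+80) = -1758735/187410164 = -0.01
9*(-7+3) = -36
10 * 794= 7940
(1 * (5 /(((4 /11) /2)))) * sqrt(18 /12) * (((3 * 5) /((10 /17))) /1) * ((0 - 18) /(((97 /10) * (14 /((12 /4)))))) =-378675 * sqrt(6) /2716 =-341.52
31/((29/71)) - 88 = -351/29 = -12.10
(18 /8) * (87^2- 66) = 67527 /4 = 16881.75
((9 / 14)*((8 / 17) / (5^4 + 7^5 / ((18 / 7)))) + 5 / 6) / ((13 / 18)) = 230096379 / 199406753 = 1.15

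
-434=-434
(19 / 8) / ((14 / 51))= 969 / 112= 8.65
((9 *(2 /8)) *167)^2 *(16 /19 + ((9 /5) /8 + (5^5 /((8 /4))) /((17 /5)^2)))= 67593793957911 /3514240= 19234256.61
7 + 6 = 13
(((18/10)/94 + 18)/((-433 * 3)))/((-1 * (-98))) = -0.00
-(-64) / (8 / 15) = 120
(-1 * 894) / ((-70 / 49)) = 3129 / 5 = 625.80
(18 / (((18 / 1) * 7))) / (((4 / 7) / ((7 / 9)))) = 7 / 36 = 0.19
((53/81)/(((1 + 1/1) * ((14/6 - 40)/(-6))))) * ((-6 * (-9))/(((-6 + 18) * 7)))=53/1582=0.03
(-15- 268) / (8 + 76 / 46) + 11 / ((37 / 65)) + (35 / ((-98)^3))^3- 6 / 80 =-13585773938821276351 / 1349067078665402880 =-10.07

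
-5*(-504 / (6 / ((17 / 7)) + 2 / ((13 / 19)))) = 69615 / 149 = 467.21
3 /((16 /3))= 9 /16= 0.56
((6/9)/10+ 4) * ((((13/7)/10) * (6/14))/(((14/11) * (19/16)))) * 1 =34892/162925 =0.21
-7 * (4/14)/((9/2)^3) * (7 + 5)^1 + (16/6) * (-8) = -5248/243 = -21.60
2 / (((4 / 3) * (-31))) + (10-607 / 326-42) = -171349 / 5053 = -33.91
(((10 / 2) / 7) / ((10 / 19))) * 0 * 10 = 0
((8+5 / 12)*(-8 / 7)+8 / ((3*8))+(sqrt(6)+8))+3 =12 / 7+sqrt(6) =4.16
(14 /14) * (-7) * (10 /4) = -35 /2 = -17.50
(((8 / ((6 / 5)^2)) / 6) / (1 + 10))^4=390625 / 7780827681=0.00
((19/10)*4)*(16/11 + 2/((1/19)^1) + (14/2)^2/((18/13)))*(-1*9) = -281561/55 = -5119.29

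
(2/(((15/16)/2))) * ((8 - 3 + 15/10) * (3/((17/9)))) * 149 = 557856/85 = 6563.01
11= 11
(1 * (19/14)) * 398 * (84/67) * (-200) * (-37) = 335752800/67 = 5011235.82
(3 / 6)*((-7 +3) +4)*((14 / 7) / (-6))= 0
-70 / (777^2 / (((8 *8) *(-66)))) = 14080 / 28749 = 0.49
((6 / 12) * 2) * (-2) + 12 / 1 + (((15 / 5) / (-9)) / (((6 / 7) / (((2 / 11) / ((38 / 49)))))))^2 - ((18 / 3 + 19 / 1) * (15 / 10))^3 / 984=-404635368241 / 9284134464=-43.58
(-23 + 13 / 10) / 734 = -217 / 7340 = -0.03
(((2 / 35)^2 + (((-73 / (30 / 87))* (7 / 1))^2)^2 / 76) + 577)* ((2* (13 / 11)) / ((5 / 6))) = 92158687950807446631 / 512050000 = 179979861245.60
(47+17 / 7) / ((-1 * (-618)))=173 / 2163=0.08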